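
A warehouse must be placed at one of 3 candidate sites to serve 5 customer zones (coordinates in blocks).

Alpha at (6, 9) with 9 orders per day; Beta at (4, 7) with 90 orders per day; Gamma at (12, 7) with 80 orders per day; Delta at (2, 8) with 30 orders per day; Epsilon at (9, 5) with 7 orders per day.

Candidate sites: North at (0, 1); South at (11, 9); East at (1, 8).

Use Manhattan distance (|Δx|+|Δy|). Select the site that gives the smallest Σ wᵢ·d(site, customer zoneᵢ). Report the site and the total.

Total weighted distance at each candidate:
  North (0, 1): total = 2827
  South (11, 9): total = 1437
  East (1, 8): total = 1481
Minimum is at South with total 1437 blocks.

South, total 1437 blocks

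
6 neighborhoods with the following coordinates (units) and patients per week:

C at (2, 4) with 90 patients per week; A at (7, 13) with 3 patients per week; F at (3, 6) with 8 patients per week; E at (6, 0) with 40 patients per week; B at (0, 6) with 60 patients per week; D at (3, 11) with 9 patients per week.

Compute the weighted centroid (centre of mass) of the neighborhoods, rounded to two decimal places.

(2.34, 4.31)

The minimiser of Σwᵢ‖p−pᵢ‖² is the weighted centroid p* = (Σwᵢpᵢ)/(Σwᵢ).
Σwᵢ = 210.
Σwᵢxᵢ = 90·2 + 3·7 + 8·3 + 40·6 + 60·0 + 9·3 = 492.
Σwᵢyᵢ = 90·4 + 3·13 + 8·6 + 40·0 + 60·6 + 9·11 = 906.
x* = 492/210 = 2.34, y* = 906/210 = 4.31.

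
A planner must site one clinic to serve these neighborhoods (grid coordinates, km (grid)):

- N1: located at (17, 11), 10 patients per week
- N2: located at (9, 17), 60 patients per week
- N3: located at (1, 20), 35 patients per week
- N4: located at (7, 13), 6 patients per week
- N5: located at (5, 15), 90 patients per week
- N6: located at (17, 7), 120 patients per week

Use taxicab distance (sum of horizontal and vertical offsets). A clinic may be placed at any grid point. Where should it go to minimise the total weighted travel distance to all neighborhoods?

(9, 15)

Manhattan distance separates: Σwᵢ(|x−xᵢ|+|y−yᵢ|) = Σwᵢ|x−xᵢ| + Σwᵢ|y−yᵢ|, so x and y are optimised independently as 1-D weighted medians.
Total weight W = 321; half = 160.5.
x-coordinate, sorted with cumulative weight:
  x=1 (N3, w=35) cum 35
  x=5 (N5, w=90) cum 125
  x=7 (N4, w=6) cum 131
  x=9 (N2, w=60) cum 191  ← median
  x=17 (N1, w=10) cum 201
  x=17 (N6, w=120) cum 321
⇒ x* = 9
y-coordinate, sorted with cumulative weight:
  y=7 (N6, w=120) cum 120
  y=11 (N1, w=10) cum 130
  y=13 (N4, w=6) cum 136
  y=15 (N5, w=90) cum 226  ← median
  y=17 (N2, w=60) cum 286
  y=20 (N3, w=35) cum 321
⇒ y* = 15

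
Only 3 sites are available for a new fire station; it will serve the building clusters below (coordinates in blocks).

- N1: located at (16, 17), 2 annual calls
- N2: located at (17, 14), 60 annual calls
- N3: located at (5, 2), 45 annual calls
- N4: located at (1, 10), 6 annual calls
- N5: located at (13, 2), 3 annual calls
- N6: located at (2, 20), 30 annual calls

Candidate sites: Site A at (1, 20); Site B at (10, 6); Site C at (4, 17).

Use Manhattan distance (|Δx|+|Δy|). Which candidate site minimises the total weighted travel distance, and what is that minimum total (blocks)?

Site C, total 1986 blocks

Total weighted distance at each candidate:
  Site A (1, 20): total = 2526
  Site B (10, 6): total = 2098
  Site C (4, 17): total = 1986
Minimum is at Site C with total 1986 blocks.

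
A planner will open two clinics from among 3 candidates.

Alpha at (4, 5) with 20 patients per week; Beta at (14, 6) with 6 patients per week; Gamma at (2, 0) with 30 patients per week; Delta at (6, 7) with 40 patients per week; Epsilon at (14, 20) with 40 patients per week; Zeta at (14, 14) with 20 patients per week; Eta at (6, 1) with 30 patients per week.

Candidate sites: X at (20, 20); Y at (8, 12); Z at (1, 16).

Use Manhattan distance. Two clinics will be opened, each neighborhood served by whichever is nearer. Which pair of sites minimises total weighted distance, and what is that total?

{X, Y}, total 1902

Evaluate every pair (each demand assigned to the nearer of the two):
  {X, Y}: total = 1902
  {Y, Z}: total = 2192
  {X, Z}: total = 2550
Best pair: {X, Y} with total 1902.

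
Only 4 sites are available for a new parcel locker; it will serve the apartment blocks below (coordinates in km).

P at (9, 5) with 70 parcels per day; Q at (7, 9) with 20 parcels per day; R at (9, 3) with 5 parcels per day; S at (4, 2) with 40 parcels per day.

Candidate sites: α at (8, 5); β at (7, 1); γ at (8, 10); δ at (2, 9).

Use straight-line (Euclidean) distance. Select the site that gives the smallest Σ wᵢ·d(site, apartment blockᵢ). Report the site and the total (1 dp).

α, total 363.6 km

Total weighted distance at each candidate:
  α (8, 5): total = 363.6
  β (7, 1): total = 613.7
  γ (8, 10): total = 778.3
  δ (2, 9): total = 1001.7
Minimum is at α with total 363.6 km.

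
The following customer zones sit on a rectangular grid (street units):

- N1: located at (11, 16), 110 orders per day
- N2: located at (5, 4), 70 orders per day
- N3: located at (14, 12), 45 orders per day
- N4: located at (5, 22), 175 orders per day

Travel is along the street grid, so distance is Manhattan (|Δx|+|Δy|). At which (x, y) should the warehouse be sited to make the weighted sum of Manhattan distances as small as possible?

(5, 16)

Manhattan distance separates: Σwᵢ(|x−xᵢ|+|y−yᵢ|) = Σwᵢ|x−xᵢ| + Σwᵢ|y−yᵢ|, so x and y are optimised independently as 1-D weighted medians.
Total weight W = 400; half = 200.
x-coordinate, sorted with cumulative weight:
  x=5 (N2, w=70) cum 70
  x=5 (N4, w=175) cum 245  ← median
  x=11 (N1, w=110) cum 355
  x=14 (N3, w=45) cum 400
⇒ x* = 5
y-coordinate, sorted with cumulative weight:
  y=4 (N2, w=70) cum 70
  y=12 (N3, w=45) cum 115
  y=16 (N1, w=110) cum 225  ← median
  y=22 (N4, w=175) cum 400
⇒ y* = 16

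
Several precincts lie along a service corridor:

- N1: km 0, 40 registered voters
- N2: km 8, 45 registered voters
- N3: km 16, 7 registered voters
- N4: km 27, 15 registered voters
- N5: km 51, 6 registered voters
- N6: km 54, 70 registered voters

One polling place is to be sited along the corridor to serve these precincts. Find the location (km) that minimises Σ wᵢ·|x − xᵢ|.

For a sum of weighted absolute distances on a line, the optimum is the weighted median (not the mean). Total weight W = 183; half-weight = 91.5.
Sort by position and accumulate weight:
  km 0 (N1, w=40) → cum 40
  km 8 (N2, w=45) → cum 85
  km 16 (N3, w=7) → cum 92  ≥ 91.5 → median here
  km 27 (N4, w=15) → cum 107
  km 51 (N5, w=6) → cum 113
  km 54 (N6, w=70) → cum 183
Optimal location: km 16.

x = 16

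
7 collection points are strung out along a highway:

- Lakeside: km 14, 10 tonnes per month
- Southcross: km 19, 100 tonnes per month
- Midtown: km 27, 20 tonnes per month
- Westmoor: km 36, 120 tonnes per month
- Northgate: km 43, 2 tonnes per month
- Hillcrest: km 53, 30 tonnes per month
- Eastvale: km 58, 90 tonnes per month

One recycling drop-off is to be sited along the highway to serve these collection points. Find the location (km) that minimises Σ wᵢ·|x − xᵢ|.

For a sum of weighted absolute distances on a line, the optimum is the weighted median (not the mean). Total weight W = 372; half-weight = 186.
Sort by position and accumulate weight:
  km 14 (Lakeside, w=10) → cum 10
  km 19 (Southcross, w=100) → cum 110
  km 27 (Midtown, w=20) → cum 130
  km 36 (Westmoor, w=120) → cum 250  ≥ 186 → median here
  km 43 (Northgate, w=2) → cum 252
  km 53 (Hillcrest, w=30) → cum 282
  km 58 (Eastvale, w=90) → cum 372
Optimal location: km 36.

x = 36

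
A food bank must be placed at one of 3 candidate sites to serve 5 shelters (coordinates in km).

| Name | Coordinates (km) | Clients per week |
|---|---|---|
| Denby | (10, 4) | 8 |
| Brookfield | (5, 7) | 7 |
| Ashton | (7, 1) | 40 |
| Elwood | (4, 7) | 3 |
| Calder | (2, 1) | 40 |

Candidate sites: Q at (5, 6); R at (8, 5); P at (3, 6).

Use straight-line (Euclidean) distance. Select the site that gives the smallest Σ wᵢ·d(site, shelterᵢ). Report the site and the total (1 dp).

Q, total 503.0 km

Total weighted distance at each candidate:
  Q (5, 6): total = 503.0
  R (8, 5): total = 509.9
  P (3, 6): total = 538.2
Minimum is at Q with total 503.0 km.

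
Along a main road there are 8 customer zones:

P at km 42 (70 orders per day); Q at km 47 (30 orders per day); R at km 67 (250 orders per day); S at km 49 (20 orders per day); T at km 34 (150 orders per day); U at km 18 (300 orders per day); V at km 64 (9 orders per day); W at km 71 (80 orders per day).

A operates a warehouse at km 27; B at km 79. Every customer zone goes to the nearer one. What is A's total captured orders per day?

The indifferent point is the midpoint (27+79)/2 = 53; customer zones left of it (closer to A at 27) go to A, those right go to B.
  U at 18 (w=300) → A
  T at 34 (w=150) → A
  P at 42 (w=70) → A
  Q at 47 (w=30) → A
  S at 49 (w=20) → A
  V at 64 (w=9) → B
  R at 67 (w=250) → B
  W at 71 (w=80) → B
A captures 570; B captures 339.

570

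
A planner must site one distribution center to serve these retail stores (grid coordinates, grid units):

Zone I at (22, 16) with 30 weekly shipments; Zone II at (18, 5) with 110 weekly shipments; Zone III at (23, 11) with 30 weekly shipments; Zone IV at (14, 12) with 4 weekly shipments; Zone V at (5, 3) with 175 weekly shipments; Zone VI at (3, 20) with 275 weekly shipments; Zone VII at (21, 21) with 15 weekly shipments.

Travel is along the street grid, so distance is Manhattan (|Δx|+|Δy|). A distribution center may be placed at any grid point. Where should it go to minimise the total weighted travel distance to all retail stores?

(5, 16)

Manhattan distance separates: Σwᵢ(|x−xᵢ|+|y−yᵢ|) = Σwᵢ|x−xᵢ| + Σwᵢ|y−yᵢ|, so x and y are optimised independently as 1-D weighted medians.
Total weight W = 639; half = 319.5.
x-coordinate, sorted with cumulative weight:
  x=3 (Zone VI, w=275) cum 275
  x=5 (Zone V, w=175) cum 450  ← median
  x=14 (Zone IV, w=4) cum 454
  x=18 (Zone II, w=110) cum 564
  x=21 (Zone VII, w=15) cum 579
  x=22 (Zone I, w=30) cum 609
  x=23 (Zone III, w=30) cum 639
⇒ x* = 5
y-coordinate, sorted with cumulative weight:
  y=3 (Zone V, w=175) cum 175
  y=5 (Zone II, w=110) cum 285
  y=11 (Zone III, w=30) cum 315
  y=12 (Zone IV, w=4) cum 319
  y=16 (Zone I, w=30) cum 349  ← median
  y=20 (Zone VI, w=275) cum 624
  y=21 (Zone VII, w=15) cum 639
⇒ y* = 16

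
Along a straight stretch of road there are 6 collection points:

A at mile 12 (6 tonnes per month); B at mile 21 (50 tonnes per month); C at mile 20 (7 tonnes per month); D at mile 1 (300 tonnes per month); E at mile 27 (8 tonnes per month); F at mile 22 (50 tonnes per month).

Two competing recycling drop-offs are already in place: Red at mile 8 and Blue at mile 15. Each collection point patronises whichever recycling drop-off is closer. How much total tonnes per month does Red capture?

300

The indifferent point is the midpoint (8+15)/2 = 11.5; collection points left of it (closer to Red at 8) go to Red, those right go to Blue.
  D at 1 (w=300) → Red
  A at 12 (w=6) → Blue
  C at 20 (w=7) → Blue
  B at 21 (w=50) → Blue
  F at 22 (w=50) → Blue
  E at 27 (w=8) → Blue
Red captures 300; Blue captures 121.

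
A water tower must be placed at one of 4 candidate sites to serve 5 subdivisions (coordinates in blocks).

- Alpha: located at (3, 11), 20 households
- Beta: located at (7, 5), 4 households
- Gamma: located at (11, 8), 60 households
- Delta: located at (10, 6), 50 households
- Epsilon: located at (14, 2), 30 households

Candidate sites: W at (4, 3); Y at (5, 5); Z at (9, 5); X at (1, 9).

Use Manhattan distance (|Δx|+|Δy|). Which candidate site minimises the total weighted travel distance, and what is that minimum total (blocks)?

Z, total 888 blocks

Total weighted distance at each candidate:
  W (4, 3): total = 1700
  Y (5, 5): total = 1368
  Z (9, 5): total = 888
  X (1, 9): total = 1980
Minimum is at Z with total 888 blocks.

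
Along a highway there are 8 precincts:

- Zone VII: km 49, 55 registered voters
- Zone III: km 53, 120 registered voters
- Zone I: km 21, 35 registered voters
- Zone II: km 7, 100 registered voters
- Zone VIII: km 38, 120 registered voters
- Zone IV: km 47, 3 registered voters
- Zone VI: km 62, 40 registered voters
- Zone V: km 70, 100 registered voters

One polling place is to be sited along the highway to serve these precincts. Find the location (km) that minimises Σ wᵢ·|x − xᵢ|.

x = 49

For a sum of weighted absolute distances on a line, the optimum is the weighted median (not the mean). Total weight W = 573; half-weight = 286.5.
Sort by position and accumulate weight:
  km 7 (Zone II, w=100) → cum 100
  km 21 (Zone I, w=35) → cum 135
  km 38 (Zone VIII, w=120) → cum 255
  km 47 (Zone IV, w=3) → cum 258
  km 49 (Zone VII, w=55) → cum 313  ≥ 286.5 → median here
  km 53 (Zone III, w=120) → cum 433
  km 62 (Zone VI, w=40) → cum 473
  km 70 (Zone V, w=100) → cum 573
Optimal location: km 49.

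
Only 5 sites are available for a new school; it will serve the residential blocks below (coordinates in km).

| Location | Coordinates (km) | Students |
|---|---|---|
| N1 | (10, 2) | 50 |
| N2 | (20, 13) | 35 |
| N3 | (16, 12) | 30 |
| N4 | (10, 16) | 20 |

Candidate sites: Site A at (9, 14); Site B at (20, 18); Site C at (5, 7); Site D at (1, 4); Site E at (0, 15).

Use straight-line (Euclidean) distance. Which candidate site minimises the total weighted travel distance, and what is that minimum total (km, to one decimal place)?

Total weighted distance at each candidate:
  Site A (9, 14): total = 1251.8
  Site B (20, 18): total = 1538.7
  Site C (5, 7): total = 1487.4
  Site D (1, 4): total = 2006.8
  Site E (0, 15): total = 2212.9
Minimum is at Site A with total 1251.8 km.

Site A, total 1251.8 km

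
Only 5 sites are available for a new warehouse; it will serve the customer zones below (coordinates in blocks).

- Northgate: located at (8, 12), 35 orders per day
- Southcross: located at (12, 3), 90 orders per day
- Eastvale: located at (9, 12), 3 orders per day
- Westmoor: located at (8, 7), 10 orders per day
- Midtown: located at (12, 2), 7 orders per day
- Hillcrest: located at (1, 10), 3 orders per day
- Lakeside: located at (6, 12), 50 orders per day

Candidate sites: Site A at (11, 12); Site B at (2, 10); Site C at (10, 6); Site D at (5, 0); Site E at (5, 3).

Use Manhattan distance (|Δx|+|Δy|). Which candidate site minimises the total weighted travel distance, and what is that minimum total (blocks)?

Site C, total 1362 blocks

Total weighted distance at each candidate:
  Site A (11, 12): total = 1454
  Site B (2, 10): total = 2356
  Site C (10, 6): total = 1362
  Site D (5, 0): total = 2328
  Site E (5, 3): total = 1748
Minimum is at Site C with total 1362 blocks.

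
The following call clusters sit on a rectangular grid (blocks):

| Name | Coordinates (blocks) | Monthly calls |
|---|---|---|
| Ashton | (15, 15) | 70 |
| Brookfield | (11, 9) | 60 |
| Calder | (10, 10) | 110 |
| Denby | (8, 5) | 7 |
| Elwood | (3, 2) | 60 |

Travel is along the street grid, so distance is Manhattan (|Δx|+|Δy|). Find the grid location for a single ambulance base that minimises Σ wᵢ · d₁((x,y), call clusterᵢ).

(10, 10)

Manhattan distance separates: Σwᵢ(|x−xᵢ|+|y−yᵢ|) = Σwᵢ|x−xᵢ| + Σwᵢ|y−yᵢ|, so x and y are optimised independently as 1-D weighted medians.
Total weight W = 307; half = 153.5.
x-coordinate, sorted with cumulative weight:
  x=3 (Elwood, w=60) cum 60
  x=8 (Denby, w=7) cum 67
  x=10 (Calder, w=110) cum 177  ← median
  x=11 (Brookfield, w=60) cum 237
  x=15 (Ashton, w=70) cum 307
⇒ x* = 10
y-coordinate, sorted with cumulative weight:
  y=2 (Elwood, w=60) cum 60
  y=5 (Denby, w=7) cum 67
  y=9 (Brookfield, w=60) cum 127
  y=10 (Calder, w=110) cum 237  ← median
  y=15 (Ashton, w=70) cum 307
⇒ y* = 10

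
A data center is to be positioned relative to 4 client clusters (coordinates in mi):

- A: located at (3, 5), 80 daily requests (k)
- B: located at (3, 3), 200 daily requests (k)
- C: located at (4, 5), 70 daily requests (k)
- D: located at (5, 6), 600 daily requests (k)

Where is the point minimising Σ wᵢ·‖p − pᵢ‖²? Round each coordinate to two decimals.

The minimiser of Σwᵢ‖p−pᵢ‖² is the weighted centroid p* = (Σwᵢpᵢ)/(Σwᵢ).
Σwᵢ = 950.
Σwᵢxᵢ = 80·3 + 200·3 + 70·4 + 600·5 = 4120.
Σwᵢyᵢ = 80·5 + 200·3 + 70·5 + 600·6 = 4950.
x* = 4120/950 = 4.34, y* = 4950/950 = 5.21.

(4.34, 5.21)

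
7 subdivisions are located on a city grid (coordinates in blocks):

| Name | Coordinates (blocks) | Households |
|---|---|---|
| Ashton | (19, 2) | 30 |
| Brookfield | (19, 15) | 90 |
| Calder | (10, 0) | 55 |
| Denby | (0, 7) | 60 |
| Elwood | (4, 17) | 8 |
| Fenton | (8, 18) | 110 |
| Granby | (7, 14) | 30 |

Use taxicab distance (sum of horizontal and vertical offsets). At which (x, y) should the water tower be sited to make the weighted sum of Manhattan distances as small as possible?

(8, 15)

Manhattan distance separates: Σwᵢ(|x−xᵢ|+|y−yᵢ|) = Σwᵢ|x−xᵢ| + Σwᵢ|y−yᵢ|, so x and y are optimised independently as 1-D weighted medians.
Total weight W = 383; half = 191.5.
x-coordinate, sorted with cumulative weight:
  x=0 (Denby, w=60) cum 60
  x=4 (Elwood, w=8) cum 68
  x=7 (Granby, w=30) cum 98
  x=8 (Fenton, w=110) cum 208  ← median
  x=10 (Calder, w=55) cum 263
  x=19 (Ashton, w=30) cum 293
  x=19 (Brookfield, w=90) cum 383
⇒ x* = 8
y-coordinate, sorted with cumulative weight:
  y=0 (Calder, w=55) cum 55
  y=2 (Ashton, w=30) cum 85
  y=7 (Denby, w=60) cum 145
  y=14 (Granby, w=30) cum 175
  y=15 (Brookfield, w=90) cum 265  ← median
  y=17 (Elwood, w=8) cum 273
  y=18 (Fenton, w=110) cum 383
⇒ y* = 15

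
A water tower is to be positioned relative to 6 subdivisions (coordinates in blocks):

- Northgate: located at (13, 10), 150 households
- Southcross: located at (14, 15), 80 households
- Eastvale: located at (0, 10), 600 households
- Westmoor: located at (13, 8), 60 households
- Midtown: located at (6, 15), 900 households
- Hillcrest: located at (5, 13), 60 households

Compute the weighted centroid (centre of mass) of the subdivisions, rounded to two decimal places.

The minimiser of Σwᵢ‖p−pᵢ‖² is the weighted centroid p* = (Σwᵢpᵢ)/(Σwᵢ).
Σwᵢ = 1850.
Σwᵢxᵢ = 150·13 + 80·14 + 600·0 + 60·13 + 900·6 + 60·5 = 9550.
Σwᵢyᵢ = 150·10 + 80·15 + 600·10 + 60·8 + 900·15 + 60·13 = 23460.
x* = 9550/1850 = 5.16, y* = 23460/1850 = 12.68.

(5.16, 12.68)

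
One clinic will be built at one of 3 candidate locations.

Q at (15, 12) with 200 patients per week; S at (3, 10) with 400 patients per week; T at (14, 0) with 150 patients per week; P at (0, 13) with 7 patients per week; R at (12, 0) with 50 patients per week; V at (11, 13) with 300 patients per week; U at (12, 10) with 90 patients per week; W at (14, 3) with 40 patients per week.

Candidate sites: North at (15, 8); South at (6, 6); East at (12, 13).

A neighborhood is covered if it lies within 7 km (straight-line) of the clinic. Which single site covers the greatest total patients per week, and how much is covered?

Coverage radius r = 7 km; a point is covered iff (Δx)²+(Δy)² ≤ 7² = 49.
  North (15, 8): covers {Q, V, U, W} → 630
  South (6, 6): covers {S} → 400
  East (12, 13): covers {Q, V, U} → 590
Maximum coverage at North: 630 patients per week.

North, covering 630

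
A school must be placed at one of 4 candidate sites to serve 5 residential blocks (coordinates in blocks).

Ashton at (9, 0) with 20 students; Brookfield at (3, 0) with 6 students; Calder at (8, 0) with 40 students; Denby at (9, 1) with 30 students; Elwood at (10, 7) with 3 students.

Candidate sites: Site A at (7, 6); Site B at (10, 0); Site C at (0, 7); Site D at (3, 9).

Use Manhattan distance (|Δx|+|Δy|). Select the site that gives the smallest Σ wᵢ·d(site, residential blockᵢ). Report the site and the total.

Total weighted distance at each candidate:
  Site A (7, 6): total = 722
  Site B (10, 0): total = 223
  Site C (0, 7): total = 1460
  Site D (3, 9): total = 1361
Minimum is at Site B with total 223 blocks.

Site B, total 223 blocks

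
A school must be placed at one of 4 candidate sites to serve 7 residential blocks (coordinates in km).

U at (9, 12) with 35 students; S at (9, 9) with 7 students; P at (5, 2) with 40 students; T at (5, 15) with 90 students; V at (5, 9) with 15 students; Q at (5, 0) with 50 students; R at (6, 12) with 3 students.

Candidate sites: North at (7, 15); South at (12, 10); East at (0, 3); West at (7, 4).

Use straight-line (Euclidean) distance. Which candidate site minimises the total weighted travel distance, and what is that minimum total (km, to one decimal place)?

North, total 1737.6 km

Total weighted distance at each candidate:
  North (7, 15): total = 1737.6
  South (12, 10): total = 2083.1
  East (0, 3): total = 2336.3
  West (7, 4): total = 1774.3
Minimum is at North with total 1737.6 km.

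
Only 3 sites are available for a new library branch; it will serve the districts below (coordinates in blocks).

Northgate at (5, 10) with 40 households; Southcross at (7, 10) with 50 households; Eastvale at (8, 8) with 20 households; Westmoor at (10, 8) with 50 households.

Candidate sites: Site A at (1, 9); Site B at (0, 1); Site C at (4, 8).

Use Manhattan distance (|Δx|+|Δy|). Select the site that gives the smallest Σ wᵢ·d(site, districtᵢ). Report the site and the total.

Total weighted distance at each candidate:
  Site A (1, 9): total = 1210
  Site B (0, 1): total = 2510
  Site C (4, 8): total = 750
Minimum is at Site C with total 750 blocks.

Site C, total 750 blocks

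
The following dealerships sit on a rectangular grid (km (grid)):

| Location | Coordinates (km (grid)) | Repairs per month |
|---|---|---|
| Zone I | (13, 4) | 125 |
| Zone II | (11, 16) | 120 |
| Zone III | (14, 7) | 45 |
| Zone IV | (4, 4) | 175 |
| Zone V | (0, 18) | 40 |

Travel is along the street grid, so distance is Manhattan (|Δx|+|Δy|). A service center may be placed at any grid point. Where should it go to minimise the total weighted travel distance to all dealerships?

Manhattan distance separates: Σwᵢ(|x−xᵢ|+|y−yᵢ|) = Σwᵢ|x−xᵢ| + Σwᵢ|y−yᵢ|, so x and y are optimised independently as 1-D weighted medians.
Total weight W = 505; half = 252.5.
x-coordinate, sorted with cumulative weight:
  x=0 (Zone V, w=40) cum 40
  x=4 (Zone IV, w=175) cum 215
  x=11 (Zone II, w=120) cum 335  ← median
  x=13 (Zone I, w=125) cum 460
  x=14 (Zone III, w=45) cum 505
⇒ x* = 11
y-coordinate, sorted with cumulative weight:
  y=4 (Zone I, w=125) cum 125
  y=4 (Zone IV, w=175) cum 300  ← median
  y=7 (Zone III, w=45) cum 345
  y=16 (Zone II, w=120) cum 465
  y=18 (Zone V, w=40) cum 505
⇒ y* = 4

(11, 4)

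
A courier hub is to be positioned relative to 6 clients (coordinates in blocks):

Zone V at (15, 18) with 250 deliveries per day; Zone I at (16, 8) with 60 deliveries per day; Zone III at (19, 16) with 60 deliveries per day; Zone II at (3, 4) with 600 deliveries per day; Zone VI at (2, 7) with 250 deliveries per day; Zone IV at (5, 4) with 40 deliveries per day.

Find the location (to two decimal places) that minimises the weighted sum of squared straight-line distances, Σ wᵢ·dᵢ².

(6.63, 8.13)

The minimiser of Σwᵢ‖p−pᵢ‖² is the weighted centroid p* = (Σwᵢpᵢ)/(Σwᵢ).
Σwᵢ = 1260.
Σwᵢxᵢ = 250·15 + 60·16 + 60·19 + 600·3 + 250·2 + 40·5 = 8350.
Σwᵢyᵢ = 250·18 + 60·8 + 60·16 + 600·4 + 250·7 + 40·4 = 10250.
x* = 8350/1260 = 6.63, y* = 10250/1260 = 8.13.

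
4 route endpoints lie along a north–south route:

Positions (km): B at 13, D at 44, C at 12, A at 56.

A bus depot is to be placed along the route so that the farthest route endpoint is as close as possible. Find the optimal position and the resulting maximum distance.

location 34, max distance 22

The 1-center on a line is the midpoint of the two extreme points: leftmost at 12, rightmost at 56.
Optimal location = (12 + 56)/2 = 34; maximum distance = (56 − 12)/2 = 22.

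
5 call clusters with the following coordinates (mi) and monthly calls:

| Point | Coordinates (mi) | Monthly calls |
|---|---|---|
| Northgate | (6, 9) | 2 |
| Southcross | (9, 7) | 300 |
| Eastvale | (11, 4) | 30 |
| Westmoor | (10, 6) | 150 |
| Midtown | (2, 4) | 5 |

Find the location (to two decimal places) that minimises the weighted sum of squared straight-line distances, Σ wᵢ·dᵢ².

The minimiser of Σwᵢ‖p−pᵢ‖² is the weighted centroid p* = (Σwᵢpᵢ)/(Σwᵢ).
Σwᵢ = 487.
Σwᵢxᵢ = 2·6 + 300·9 + 30·11 + 150·10 + 5·2 = 4552.
Σwᵢyᵢ = 2·9 + 300·7 + 30·4 + 150·6 + 5·4 = 3158.
x* = 4552/487 = 9.35, y* = 3158/487 = 6.48.

(9.35, 6.48)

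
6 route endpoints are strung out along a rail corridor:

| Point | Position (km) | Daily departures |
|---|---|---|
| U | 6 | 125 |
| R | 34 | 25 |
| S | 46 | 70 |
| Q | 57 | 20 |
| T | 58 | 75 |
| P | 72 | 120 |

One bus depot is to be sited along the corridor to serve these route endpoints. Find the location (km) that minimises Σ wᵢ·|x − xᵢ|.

x = 46

For a sum of weighted absolute distances on a line, the optimum is the weighted median (not the mean). Total weight W = 435; half-weight = 217.5.
Sort by position and accumulate weight:
  km 6 (U, w=125) → cum 125
  km 34 (R, w=25) → cum 150
  km 46 (S, w=70) → cum 220  ≥ 217.5 → median here
  km 57 (Q, w=20) → cum 240
  km 58 (T, w=75) → cum 315
  km 72 (P, w=120) → cum 435
Optimal location: km 46.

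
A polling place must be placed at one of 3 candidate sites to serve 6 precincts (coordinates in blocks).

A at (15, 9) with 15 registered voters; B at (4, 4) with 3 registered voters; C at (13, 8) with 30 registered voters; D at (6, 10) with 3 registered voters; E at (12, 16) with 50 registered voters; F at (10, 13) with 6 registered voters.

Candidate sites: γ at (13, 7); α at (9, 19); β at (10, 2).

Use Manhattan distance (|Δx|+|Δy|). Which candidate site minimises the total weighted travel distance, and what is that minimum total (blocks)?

γ, total 710 blocks

Total weighted distance at each candidate:
  γ (13, 7): total = 710
  α (9, 19): total = 1128
  β (10, 2): total = 1376
Minimum is at γ with total 710 blocks.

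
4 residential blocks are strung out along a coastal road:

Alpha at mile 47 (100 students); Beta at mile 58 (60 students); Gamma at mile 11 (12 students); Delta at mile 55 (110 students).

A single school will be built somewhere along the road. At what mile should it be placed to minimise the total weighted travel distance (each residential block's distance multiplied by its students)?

x = 55

For a sum of weighted absolute distances on a line, the optimum is the weighted median (not the mean). Total weight W = 282; half-weight = 141.
Sort by position and accumulate weight:
  mile 11 (Gamma, w=12) → cum 12
  mile 47 (Alpha, w=100) → cum 112
  mile 55 (Delta, w=110) → cum 222  ≥ 141 → median here
  mile 58 (Beta, w=60) → cum 282
Optimal location: mile 55.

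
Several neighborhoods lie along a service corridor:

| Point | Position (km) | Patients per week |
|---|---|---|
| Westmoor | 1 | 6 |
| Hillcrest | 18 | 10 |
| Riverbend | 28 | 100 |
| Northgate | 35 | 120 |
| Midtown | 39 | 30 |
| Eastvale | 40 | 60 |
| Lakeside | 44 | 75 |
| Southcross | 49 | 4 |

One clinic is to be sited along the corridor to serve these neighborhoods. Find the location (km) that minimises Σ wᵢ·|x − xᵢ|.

x = 35

For a sum of weighted absolute distances on a line, the optimum is the weighted median (not the mean). Total weight W = 405; half-weight = 202.5.
Sort by position and accumulate weight:
  km 1 (Westmoor, w=6) → cum 6
  km 18 (Hillcrest, w=10) → cum 16
  km 28 (Riverbend, w=100) → cum 116
  km 35 (Northgate, w=120) → cum 236  ≥ 202.5 → median here
  km 39 (Midtown, w=30) → cum 266
  km 40 (Eastvale, w=60) → cum 326
  km 44 (Lakeside, w=75) → cum 401
  km 49 (Southcross, w=4) → cum 405
Optimal location: km 35.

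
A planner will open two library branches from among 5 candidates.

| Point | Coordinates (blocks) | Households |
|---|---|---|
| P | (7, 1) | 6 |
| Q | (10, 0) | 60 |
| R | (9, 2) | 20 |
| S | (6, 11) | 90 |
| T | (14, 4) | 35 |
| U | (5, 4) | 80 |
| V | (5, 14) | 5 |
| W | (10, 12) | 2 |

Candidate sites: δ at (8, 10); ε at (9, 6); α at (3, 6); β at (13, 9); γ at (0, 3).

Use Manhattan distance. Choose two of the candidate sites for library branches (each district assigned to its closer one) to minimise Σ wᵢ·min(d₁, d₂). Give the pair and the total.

{δ, ε}, total 1580

Evaluate every pair (each demand assigned to the nearer of the two):
  {δ, ε}: total = 1580
  {ε, α}: total = 1891
  {δ, α}: total = 2007
  {ε, β}: total = 2024
  {ε, γ}: total = 2061
  {δ, γ}: total = 2167
  {δ, β}: total = 2203
  {α, β}: total = 2286
  {β, γ}: total = 2551
  {α, γ}: total = 2605
Best pair: {δ, ε} with total 1580.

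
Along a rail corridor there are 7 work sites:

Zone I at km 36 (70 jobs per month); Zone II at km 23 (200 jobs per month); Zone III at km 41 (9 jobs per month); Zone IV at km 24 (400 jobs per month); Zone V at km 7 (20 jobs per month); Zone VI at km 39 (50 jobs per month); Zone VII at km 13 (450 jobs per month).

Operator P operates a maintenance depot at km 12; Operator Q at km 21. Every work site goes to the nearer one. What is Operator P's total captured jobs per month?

The indifferent point is the midpoint (12+21)/2 = 16.5; work sites left of it (closer to Operator P at 12) go to Operator P, those right go to Operator Q.
  Zone V at 7 (w=20) → Operator P
  Zone VII at 13 (w=450) → Operator P
  Zone II at 23 (w=200) → Operator Q
  Zone IV at 24 (w=400) → Operator Q
  Zone I at 36 (w=70) → Operator Q
  Zone VI at 39 (w=50) → Operator Q
  Zone III at 41 (w=9) → Operator Q
Operator P captures 470; Operator Q captures 729.

470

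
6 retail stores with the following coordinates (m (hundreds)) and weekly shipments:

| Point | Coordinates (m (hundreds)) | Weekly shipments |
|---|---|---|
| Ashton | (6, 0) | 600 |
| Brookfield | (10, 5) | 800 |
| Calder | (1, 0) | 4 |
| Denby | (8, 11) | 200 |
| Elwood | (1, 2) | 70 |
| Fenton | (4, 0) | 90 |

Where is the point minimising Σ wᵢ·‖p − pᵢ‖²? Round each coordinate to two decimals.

(7.73, 3.59)

The minimiser of Σwᵢ‖p−pᵢ‖² is the weighted centroid p* = (Σwᵢpᵢ)/(Σwᵢ).
Σwᵢ = 1764.
Σwᵢxᵢ = 600·6 + 800·10 + 4·1 + 200·8 + 70·1 + 90·4 = 13634.
Σwᵢyᵢ = 600·0 + 800·5 + 4·0 + 200·11 + 70·2 + 90·0 = 6340.
x* = 13634/1764 = 7.73, y* = 6340/1764 = 3.59.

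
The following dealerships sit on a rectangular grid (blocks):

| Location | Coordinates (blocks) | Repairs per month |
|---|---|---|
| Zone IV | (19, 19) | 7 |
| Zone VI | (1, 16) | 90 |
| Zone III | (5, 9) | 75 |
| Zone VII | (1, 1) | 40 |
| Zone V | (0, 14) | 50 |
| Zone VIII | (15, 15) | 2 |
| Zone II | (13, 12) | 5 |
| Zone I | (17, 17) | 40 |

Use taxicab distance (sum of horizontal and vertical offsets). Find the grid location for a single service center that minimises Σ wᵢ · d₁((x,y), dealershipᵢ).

(1, 14)

Manhattan distance separates: Σwᵢ(|x−xᵢ|+|y−yᵢ|) = Σwᵢ|x−xᵢ| + Σwᵢ|y−yᵢ|, so x and y are optimised independently as 1-D weighted medians.
Total weight W = 309; half = 154.5.
x-coordinate, sorted with cumulative weight:
  x=0 (Zone V, w=50) cum 50
  x=1 (Zone VI, w=90) cum 140
  x=1 (Zone VII, w=40) cum 180  ← median
  x=5 (Zone III, w=75) cum 255
  x=13 (Zone II, w=5) cum 260
  x=15 (Zone VIII, w=2) cum 262
  x=17 (Zone I, w=40) cum 302
  x=19 (Zone IV, w=7) cum 309
⇒ x* = 1
y-coordinate, sorted with cumulative weight:
  y=1 (Zone VII, w=40) cum 40
  y=9 (Zone III, w=75) cum 115
  y=12 (Zone II, w=5) cum 120
  y=14 (Zone V, w=50) cum 170  ← median
  y=15 (Zone VIII, w=2) cum 172
  y=16 (Zone VI, w=90) cum 262
  y=17 (Zone I, w=40) cum 302
  y=19 (Zone IV, w=7) cum 309
⇒ y* = 14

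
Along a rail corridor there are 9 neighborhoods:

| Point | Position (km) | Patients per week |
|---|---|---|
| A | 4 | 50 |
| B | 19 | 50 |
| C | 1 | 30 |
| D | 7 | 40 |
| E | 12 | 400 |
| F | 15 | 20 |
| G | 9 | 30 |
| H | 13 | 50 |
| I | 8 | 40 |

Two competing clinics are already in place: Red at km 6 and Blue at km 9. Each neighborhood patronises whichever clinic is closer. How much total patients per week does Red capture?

The indifferent point is the midpoint (6+9)/2 = 7.5; neighborhoods left of it (closer to Red at 6) go to Red, those right go to Blue.
  C at 1 (w=30) → Red
  A at 4 (w=50) → Red
  D at 7 (w=40) → Red
  I at 8 (w=40) → Blue
  G at 9 (w=30) → Blue
  E at 12 (w=400) → Blue
  H at 13 (w=50) → Blue
  F at 15 (w=20) → Blue
  B at 19 (w=50) → Blue
Red captures 120; Blue captures 590.

120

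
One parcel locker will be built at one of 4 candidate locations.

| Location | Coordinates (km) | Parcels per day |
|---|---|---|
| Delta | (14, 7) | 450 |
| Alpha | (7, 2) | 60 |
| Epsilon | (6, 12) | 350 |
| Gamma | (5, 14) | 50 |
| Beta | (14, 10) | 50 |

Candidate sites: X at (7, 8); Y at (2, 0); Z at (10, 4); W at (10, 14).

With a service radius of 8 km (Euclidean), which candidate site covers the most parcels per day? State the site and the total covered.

Coverage radius r = 8 km; a point is covered iff (Δx)²+(Δy)² ≤ 8² = 64.
  X (7, 8): covers {Delta, Alpha, Epsilon, Gamma, Beta} → 960
  Y (2, 0): covers {Alpha} → 60
  Z (10, 4): covers {Delta, Alpha, Beta} → 560
  W (10, 14): covers {Epsilon, Gamma, Beta} → 450
Maximum coverage at X: 960 parcels per day.

X, covering 960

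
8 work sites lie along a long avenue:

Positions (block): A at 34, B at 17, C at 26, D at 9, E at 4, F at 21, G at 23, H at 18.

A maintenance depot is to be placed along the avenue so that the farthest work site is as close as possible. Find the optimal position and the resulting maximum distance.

location 19, max distance 15

The 1-center on a line is the midpoint of the two extreme points: leftmost at 4, rightmost at 34.
Optimal location = (4 + 34)/2 = 19; maximum distance = (34 − 4)/2 = 15.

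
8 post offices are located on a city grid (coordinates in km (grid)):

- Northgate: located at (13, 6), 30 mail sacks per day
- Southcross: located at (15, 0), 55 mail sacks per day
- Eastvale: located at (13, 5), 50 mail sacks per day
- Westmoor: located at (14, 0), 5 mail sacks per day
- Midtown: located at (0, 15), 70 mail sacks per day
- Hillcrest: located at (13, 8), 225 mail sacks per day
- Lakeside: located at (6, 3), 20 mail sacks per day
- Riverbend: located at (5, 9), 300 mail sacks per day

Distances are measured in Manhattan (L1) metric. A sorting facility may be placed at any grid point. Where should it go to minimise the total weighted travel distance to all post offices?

Manhattan distance separates: Σwᵢ(|x−xᵢ|+|y−yᵢ|) = Σwᵢ|x−xᵢ| + Σwᵢ|y−yᵢ|, so x and y are optimised independently as 1-D weighted medians.
Total weight W = 755; half = 377.5.
x-coordinate, sorted with cumulative weight:
  x=0 (Midtown, w=70) cum 70
  x=5 (Riverbend, w=300) cum 370
  x=6 (Lakeside, w=20) cum 390  ← median
  x=13 (Northgate, w=30) cum 420
  x=13 (Eastvale, w=50) cum 470
  x=13 (Hillcrest, w=225) cum 695
  x=14 (Westmoor, w=5) cum 700
  x=15 (Southcross, w=55) cum 755
⇒ x* = 6
y-coordinate, sorted with cumulative weight:
  y=0 (Southcross, w=55) cum 55
  y=0 (Westmoor, w=5) cum 60
  y=3 (Lakeside, w=20) cum 80
  y=5 (Eastvale, w=50) cum 130
  y=6 (Northgate, w=30) cum 160
  y=8 (Hillcrest, w=225) cum 385  ← median
  y=9 (Riverbend, w=300) cum 685
  y=15 (Midtown, w=70) cum 755
⇒ y* = 8

(6, 8)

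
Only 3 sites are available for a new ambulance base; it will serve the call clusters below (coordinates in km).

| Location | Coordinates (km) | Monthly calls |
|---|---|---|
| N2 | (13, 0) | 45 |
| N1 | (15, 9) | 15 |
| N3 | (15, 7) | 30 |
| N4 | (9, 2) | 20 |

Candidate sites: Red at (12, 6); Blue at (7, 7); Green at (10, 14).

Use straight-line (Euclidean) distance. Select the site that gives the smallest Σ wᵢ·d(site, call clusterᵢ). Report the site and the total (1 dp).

Total weighted distance at each candidate:
  Red (12, 6): total = 532.2
  Blue (7, 7): total = 886.3
  Green (10, 14): total = 1249.3
Minimum is at Red with total 532.2 km.

Red, total 532.2 km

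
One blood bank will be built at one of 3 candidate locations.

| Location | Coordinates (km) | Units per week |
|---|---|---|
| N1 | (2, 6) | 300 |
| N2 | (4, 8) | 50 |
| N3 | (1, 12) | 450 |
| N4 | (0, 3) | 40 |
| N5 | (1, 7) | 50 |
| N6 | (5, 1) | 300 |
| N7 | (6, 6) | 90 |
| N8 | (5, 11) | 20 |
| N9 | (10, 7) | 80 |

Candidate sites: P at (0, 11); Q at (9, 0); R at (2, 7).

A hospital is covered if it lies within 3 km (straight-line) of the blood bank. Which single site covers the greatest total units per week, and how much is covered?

Coverage radius r = 3 km; a point is covered iff (Δx)²+(Δy)² ≤ 3² = 9.
  P (0, 11): covers {N3} → 450
  Q (9, 0): covers {none} → 0
  R (2, 7): covers {N1, N2, N5} → 400
Maximum coverage at P: 450 units per week.

P, covering 450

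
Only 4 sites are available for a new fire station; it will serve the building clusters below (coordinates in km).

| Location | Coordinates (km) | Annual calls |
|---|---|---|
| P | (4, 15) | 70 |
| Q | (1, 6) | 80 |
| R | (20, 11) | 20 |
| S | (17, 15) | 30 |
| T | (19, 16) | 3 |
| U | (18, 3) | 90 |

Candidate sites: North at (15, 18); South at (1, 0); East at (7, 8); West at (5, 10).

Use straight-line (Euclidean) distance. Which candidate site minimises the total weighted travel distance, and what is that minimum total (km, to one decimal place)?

Total weighted distance at each candidate:
  North (15, 18): total = 3943.6
  South (1, 0): total = 4273.7
  East (7, 8): total = 2802.8
  West (5, 10): total = 2874.7
Minimum is at East with total 2802.8 km.

East, total 2802.8 km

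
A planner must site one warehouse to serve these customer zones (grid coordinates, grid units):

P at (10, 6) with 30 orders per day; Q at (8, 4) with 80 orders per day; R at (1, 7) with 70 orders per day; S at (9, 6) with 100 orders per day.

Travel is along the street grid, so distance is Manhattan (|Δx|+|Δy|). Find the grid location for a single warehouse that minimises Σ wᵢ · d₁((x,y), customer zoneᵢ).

(8, 6)

Manhattan distance separates: Σwᵢ(|x−xᵢ|+|y−yᵢ|) = Σwᵢ|x−xᵢ| + Σwᵢ|y−yᵢ|, so x and y are optimised independently as 1-D weighted medians.
Total weight W = 280; half = 140.
x-coordinate, sorted with cumulative weight:
  x=1 (R, w=70) cum 70
  x=8 (Q, w=80) cum 150  ← median
  x=9 (S, w=100) cum 250
  x=10 (P, w=30) cum 280
⇒ x* = 8
y-coordinate, sorted with cumulative weight:
  y=4 (Q, w=80) cum 80
  y=6 (P, w=30) cum 110
  y=6 (S, w=100) cum 210  ← median
  y=7 (R, w=70) cum 280
⇒ y* = 6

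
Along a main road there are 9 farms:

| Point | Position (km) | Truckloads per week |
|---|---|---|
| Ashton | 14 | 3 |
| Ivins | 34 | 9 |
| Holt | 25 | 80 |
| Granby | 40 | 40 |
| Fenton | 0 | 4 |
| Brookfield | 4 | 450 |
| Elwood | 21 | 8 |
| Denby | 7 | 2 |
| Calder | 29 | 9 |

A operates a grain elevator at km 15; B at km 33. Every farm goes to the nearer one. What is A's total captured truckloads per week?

467

The indifferent point is the midpoint (15+33)/2 = 24; farms left of it (closer to A at 15) go to A, those right go to B.
  Fenton at 0 (w=4) → A
  Brookfield at 4 (w=450) → A
  Denby at 7 (w=2) → A
  Ashton at 14 (w=3) → A
  Elwood at 21 (w=8) → A
  Holt at 25 (w=80) → B
  Calder at 29 (w=9) → B
  Ivins at 34 (w=9) → B
  Granby at 40 (w=40) → B
A captures 467; B captures 138.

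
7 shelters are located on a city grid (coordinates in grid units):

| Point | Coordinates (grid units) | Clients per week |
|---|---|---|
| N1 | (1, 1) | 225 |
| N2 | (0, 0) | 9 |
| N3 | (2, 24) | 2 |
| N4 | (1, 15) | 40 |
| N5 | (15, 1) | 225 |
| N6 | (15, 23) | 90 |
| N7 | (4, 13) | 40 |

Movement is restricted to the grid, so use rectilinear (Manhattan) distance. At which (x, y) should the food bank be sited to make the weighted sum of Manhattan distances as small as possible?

(4, 1)

Manhattan distance separates: Σwᵢ(|x−xᵢ|+|y−yᵢ|) = Σwᵢ|x−xᵢ| + Σwᵢ|y−yᵢ|, so x and y are optimised independently as 1-D weighted medians.
Total weight W = 631; half = 315.5.
x-coordinate, sorted with cumulative weight:
  x=0 (N2, w=9) cum 9
  x=1 (N1, w=225) cum 234
  x=1 (N4, w=40) cum 274
  x=2 (N3, w=2) cum 276
  x=4 (N7, w=40) cum 316  ← median
  x=15 (N5, w=225) cum 541
  x=15 (N6, w=90) cum 631
⇒ x* = 4
y-coordinate, sorted with cumulative weight:
  y=0 (N2, w=9) cum 9
  y=1 (N1, w=225) cum 234
  y=1 (N5, w=225) cum 459  ← median
  y=13 (N7, w=40) cum 499
  y=15 (N4, w=40) cum 539
  y=23 (N6, w=90) cum 629
  y=24 (N3, w=2) cum 631
⇒ y* = 1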